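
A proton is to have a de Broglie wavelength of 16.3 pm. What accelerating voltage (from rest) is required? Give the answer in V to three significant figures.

p = h/λ = 6.626 × 10⁻³⁴ / 1.630 × 10⁻¹¹ = 4.065 × 10⁻²³ kg·m/s.
KE = p²/(2m) = 4.939 × 10⁻¹⁹ J.
V = KE/e = 4.939 × 10⁻¹⁹ / (1.602 × 10⁻¹⁹) = 3.08 V.

V = 3.08 V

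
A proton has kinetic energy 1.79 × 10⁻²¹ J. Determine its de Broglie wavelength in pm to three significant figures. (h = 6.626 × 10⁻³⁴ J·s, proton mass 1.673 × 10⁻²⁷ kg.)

λ = 271 pm

p = √(2mKE) = √(2 × 1.673 × 10⁻²⁷ × 1.790 × 10⁻²¹) = 2.447 × 10⁻²⁴ kg·m/s.
λ = h/p = 6.626 × 10⁻³⁴ / 2.447 × 10⁻²⁴ = 2.71 × 10⁻¹⁰ m = 271 pm.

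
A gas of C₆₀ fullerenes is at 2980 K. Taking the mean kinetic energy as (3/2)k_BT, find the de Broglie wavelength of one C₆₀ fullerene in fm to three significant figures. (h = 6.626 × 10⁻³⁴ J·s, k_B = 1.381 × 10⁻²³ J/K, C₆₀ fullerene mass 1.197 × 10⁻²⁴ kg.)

λ = 1720 fm

KE = (3/2)k_BT = 1.5 × 1.381 × 10⁻²³ × 2980 = 6.173 × 10⁻²⁰ J.
p = √(2mKE) = √(2 × 1.197 × 10⁻²⁴ × 6.173 × 10⁻²⁰) = 3.844 × 10⁻²² kg·m/s.
λ = h/p = 1.72 × 10⁻¹² m = 1720 fm.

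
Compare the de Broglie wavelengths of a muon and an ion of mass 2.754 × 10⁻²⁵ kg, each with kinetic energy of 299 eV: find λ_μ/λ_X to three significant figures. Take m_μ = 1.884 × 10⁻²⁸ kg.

λ_μ/λ_X = 38.2

At fixed KE, p = √(2mKE) so λ = h/p ∝ 1/√m.
λ_μ/λ_X = √(m_X/m_μ) = √(2.754 × 10⁻²⁵/1.884 × 10⁻²⁸) = √(1462) = 38.2.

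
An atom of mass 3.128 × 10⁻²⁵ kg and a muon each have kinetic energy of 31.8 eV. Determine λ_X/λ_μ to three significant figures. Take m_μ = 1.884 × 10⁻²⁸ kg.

λ_X/λ_μ = 0.0245

At fixed KE, p = √(2mKE) so λ = h/p ∝ 1/√m.
λ_X/λ_μ = √(m_μ/m_X) = √(1.884 × 10⁻²⁸/3.128 × 10⁻²⁵) = √(6.023 × 10⁻⁴) = 0.0245.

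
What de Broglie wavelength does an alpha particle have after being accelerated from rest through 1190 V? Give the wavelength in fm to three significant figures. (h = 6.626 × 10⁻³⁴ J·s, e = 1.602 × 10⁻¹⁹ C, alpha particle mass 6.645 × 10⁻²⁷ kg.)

KE = 2eV = 2 × 1.602 × 10⁻¹⁹ × 1190 = 3.813 × 10⁻¹⁶ J.
p = √(2mKE) = √(2 × 6.645 × 10⁻²⁷ × 3.813 × 10⁻¹⁶) = 2.251 × 10⁻²¹ kg·m/s.
λ = h/p = 6.626 × 10⁻³⁴ / 2.251 × 10⁻²¹ = 2.94 × 10⁻¹³ m = 294 fm.

λ = 294 fm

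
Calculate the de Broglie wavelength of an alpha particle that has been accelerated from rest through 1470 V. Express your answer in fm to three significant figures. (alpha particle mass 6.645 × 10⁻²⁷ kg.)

λ = 265 fm

KE = 2eV = 2 × 1.602 × 10⁻¹⁹ × 1470 = 4.710 × 10⁻¹⁶ J.
p = √(2mKE) = √(2 × 6.645 × 10⁻²⁷ × 4.710 × 10⁻¹⁶) = 2.502 × 10⁻²¹ kg·m/s.
λ = h/p = 6.626 × 10⁻³⁴ / 2.502 × 10⁻²¹ = 2.65 × 10⁻¹³ m = 265 fm.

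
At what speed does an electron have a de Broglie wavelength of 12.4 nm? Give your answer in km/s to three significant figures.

p = h/λ = 6.626 × 10⁻³⁴ / 1.240 × 10⁻⁸ = 5.344 × 10⁻²⁶ kg·m/s.
v = p/m = 5.344 × 10⁻²⁶ / 9.109 × 10⁻³¹ = 5.87 × 10⁴ m/s = 58.7 km/s.

v = 58.7 km/s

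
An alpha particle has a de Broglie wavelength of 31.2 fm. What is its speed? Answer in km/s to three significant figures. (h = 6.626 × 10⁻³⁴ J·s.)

v = 3200 km/s

p = h/λ = 6.626 × 10⁻³⁴ / 3.120 × 10⁻¹⁴ = 2.124 × 10⁻²⁰ kg·m/s.
v = p/m = 2.124 × 10⁻²⁰ / 6.645 × 10⁻²⁷ = 3.20 × 10⁶ m/s = 3200 km/s.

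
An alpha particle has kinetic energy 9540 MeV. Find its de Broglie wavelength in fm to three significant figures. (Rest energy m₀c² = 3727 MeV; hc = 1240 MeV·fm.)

λ = 0.0974 fm

Total energy E = KE + m₀c² = 9540 + 3727 = 13267 MeV.
(pc)² = E² − (m₀c²)² = (13267)² − (3727)² = 1.621 × 10⁸ MeV², so pc = 1.273 × 10⁴ MeV.
λ = hc/(pc) = 1240 MeV·fm / 1.273 × 10⁴ MeV = 0.0974 fm.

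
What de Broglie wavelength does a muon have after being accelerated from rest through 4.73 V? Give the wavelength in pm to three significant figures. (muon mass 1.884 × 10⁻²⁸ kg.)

KE = eV = 1.602 × 10⁻¹⁹ × 4.730 = 7.577 × 10⁻¹⁹ J.
p = √(2mKE) = √(2 × 1.884 × 10⁻²⁸ × 7.577 × 10⁻¹⁹) = 1.690 × 10⁻²³ kg·m/s.
λ = h/p = 6.626 × 10⁻³⁴ / 1.690 × 10⁻²³ = 3.92 × 10⁻¹¹ m = 39.2 pm.

λ = 39.2 pm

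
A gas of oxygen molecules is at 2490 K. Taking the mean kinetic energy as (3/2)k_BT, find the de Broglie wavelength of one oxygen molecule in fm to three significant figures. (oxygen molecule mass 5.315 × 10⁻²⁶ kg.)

λ = 8950 fm

KE = (3/2)k_BT = 1.5 × 1.381 × 10⁻²³ × 2490 = 5.158 × 10⁻²⁰ J.
p = √(2mKE) = √(2 × 5.315 × 10⁻²⁶ × 5.158 × 10⁻²⁰) = 7.405 × 10⁻²³ kg·m/s.
λ = h/p = 8.95 × 10⁻¹² m = 8950 fm.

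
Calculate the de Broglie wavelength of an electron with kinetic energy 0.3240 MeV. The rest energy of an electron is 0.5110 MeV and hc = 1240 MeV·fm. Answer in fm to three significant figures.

λ = 1880 fm

Total energy E = KE + m₀c² = 0.3240 + 0.5110 = 0.8350 MeV.
(pc)² = E² − (m₀c²)² = (0.8350)² − (0.5110)² = 0.4361 MeV², so pc = 0.6604 MeV.
λ = hc/(pc) = 1240 MeV·fm / 0.6604 MeV = 1880 fm.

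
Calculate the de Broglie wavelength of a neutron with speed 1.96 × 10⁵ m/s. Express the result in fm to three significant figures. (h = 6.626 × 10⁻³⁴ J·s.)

λ = 2020 fm

p = mv = 1.675 × 10⁻²⁷ × 1.96 × 10⁵ = 3.283 × 10⁻²² kg·m/s.
λ = h/p = 6.626 × 10⁻³⁴ / 3.283 × 10⁻²² = 2.02 × 10⁻¹² m = 2020 fm.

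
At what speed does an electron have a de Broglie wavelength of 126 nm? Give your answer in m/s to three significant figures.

p = h/λ = 6.626 × 10⁻³⁴ / 1.260 × 10⁻⁷ = 5.259 × 10⁻²⁷ kg·m/s.
v = p/m = 5.259 × 10⁻²⁷ / 9.109 × 10⁻³¹ = 5.77 × 10³ m/s = 5770 m/s.

v = 5770 m/s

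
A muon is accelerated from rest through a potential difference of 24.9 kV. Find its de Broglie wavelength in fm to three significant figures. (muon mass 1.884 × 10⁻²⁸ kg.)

KE = eV = 1.602 × 10⁻¹⁹ × 2.490 × 10⁴ = 3.989 × 10⁻¹⁵ J.
p = √(2mKE) = √(2 × 1.884 × 10⁻²⁸ × 3.989 × 10⁻¹⁵) = 1.226 × 10⁻²¹ kg·m/s.
λ = h/p = 6.626 × 10⁻³⁴ / 1.226 × 10⁻²¹ = 5.40 × 10⁻¹³ m = 540 fm.

λ = 540 fm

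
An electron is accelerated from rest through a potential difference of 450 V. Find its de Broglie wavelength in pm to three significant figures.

λ = 57.8 pm

KE = eV = 1.602 × 10⁻¹⁹ × 450.0 = 7.209 × 10⁻¹⁷ J.
p = √(2mKE) = √(2 × 9.109 × 10⁻³¹ × 7.209 × 10⁻¹⁷) = 1.146 × 10⁻²³ kg·m/s.
λ = h/p = 6.626 × 10⁻³⁴ / 1.146 × 10⁻²³ = 5.78 × 10⁻¹¹ m = 57.8 pm.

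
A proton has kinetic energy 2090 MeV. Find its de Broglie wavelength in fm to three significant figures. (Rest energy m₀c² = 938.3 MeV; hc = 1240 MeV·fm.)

Total energy E = KE + m₀c² = 2090 + 938.3 = 3028.3 MeV.
(pc)² = E² − (m₀c²)² = (3028.3)² − (938.3)² = 8.290 × 10⁶ MeV², so pc = 2879 MeV.
λ = hc/(pc) = 1240 MeV·fm / 2879 MeV = 0.431 fm.

λ = 0.431 fm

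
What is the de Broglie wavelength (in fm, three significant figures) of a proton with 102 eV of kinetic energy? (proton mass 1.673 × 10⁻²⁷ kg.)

λ = 2830 fm

KE = 102 eV = 1.634 × 10⁻¹⁷ J.
p = √(2mKE) = √(2 × 1.673 × 10⁻²⁷ × 1.634 × 10⁻¹⁷) = 2.338 × 10⁻²² kg·m/s.
λ = h/p = 6.626 × 10⁻³⁴ / 2.338 × 10⁻²² = 2.83 × 10⁻¹² m = 2830 fm.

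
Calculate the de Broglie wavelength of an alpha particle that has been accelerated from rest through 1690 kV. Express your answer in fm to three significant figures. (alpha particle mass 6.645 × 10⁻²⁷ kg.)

λ = 7.81 fm

KE = 2eV = 2 × 1.602 × 10⁻¹⁹ × 1.690 × 10⁶ = 5.415 × 10⁻¹³ J.
p = √(2mKE) = √(2 × 6.645 × 10⁻²⁷ × 5.415 × 10⁻¹³) = 8.483 × 10⁻²⁰ kg·m/s.
λ = h/p = 6.626 × 10⁻³⁴ / 8.483 × 10⁻²⁰ = 7.81 × 10⁻¹⁵ m = 7.81 fm.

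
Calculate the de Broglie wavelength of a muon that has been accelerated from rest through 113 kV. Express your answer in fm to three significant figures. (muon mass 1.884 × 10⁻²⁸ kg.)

λ = 254 fm

KE = eV = 1.602 × 10⁻¹⁹ × 1.130 × 10⁵ = 1.810 × 10⁻¹⁴ J.
p = √(2mKE) = √(2 × 1.884 × 10⁻²⁸ × 1.810 × 10⁻¹⁴) = 2.612 × 10⁻²¹ kg·m/s.
λ = h/p = 6.626 × 10⁻³⁴ / 2.612 × 10⁻²¹ = 2.54 × 10⁻¹³ m = 254 fm.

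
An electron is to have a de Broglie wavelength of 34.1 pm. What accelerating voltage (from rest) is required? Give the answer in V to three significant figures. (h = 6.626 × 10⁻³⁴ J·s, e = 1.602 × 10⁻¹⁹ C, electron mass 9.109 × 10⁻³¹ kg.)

p = h/λ = 6.626 × 10⁻³⁴ / 3.410 × 10⁻¹¹ = 1.943 × 10⁻²³ kg·m/s.
KE = p²/(2m) = 2.072 × 10⁻¹⁶ J.
V = KE/e = 2.072 × 10⁻¹⁶ / (1.602 × 10⁻¹⁹) = 1290 V.

V = 1290 V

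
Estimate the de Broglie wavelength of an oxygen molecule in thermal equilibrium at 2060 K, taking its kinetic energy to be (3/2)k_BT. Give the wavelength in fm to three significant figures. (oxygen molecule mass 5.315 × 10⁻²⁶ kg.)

KE = (3/2)k_BT = 1.5 × 1.381 × 10⁻²³ × 2060 = 4.267 × 10⁻²⁰ J.
p = √(2mKE) = √(2 × 5.315 × 10⁻²⁶ × 4.267 × 10⁻²⁰) = 6.735 × 10⁻²³ kg·m/s.
λ = h/p = 9.84 × 10⁻¹² m = 9840 fm.

λ = 9840 fm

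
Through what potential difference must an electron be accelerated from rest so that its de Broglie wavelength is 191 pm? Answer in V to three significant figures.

p = h/λ = 6.626 × 10⁻³⁴ / 1.910 × 10⁻¹⁰ = 3.469 × 10⁻²⁴ kg·m/s.
KE = p²/(2m) = 6.606 × 10⁻¹⁸ J.
V = KE/e = 6.606 × 10⁻¹⁸ / (1.602 × 10⁻¹⁹) = 41.2 V.

V = 41.2 V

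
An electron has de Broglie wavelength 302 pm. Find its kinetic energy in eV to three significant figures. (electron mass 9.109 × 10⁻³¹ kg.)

KE = 16.5 eV

p = h/λ = 6.626 × 10⁻³⁴ / 3.020 × 10⁻¹⁰ = 2.194 × 10⁻²⁴ kg·m/s.
KE = p²/(2m) = (2.194 × 10⁻²⁴)² / (2 × 9.109 × 10⁻³¹) = 2.642 × 10⁻¹⁸ J = 16.5 eV.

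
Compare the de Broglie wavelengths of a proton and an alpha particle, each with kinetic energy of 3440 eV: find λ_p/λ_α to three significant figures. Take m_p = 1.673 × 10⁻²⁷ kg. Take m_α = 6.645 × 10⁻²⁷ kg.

λ_p/λ_α = 1.99

At fixed KE, p = √(2mKE) so λ = h/p ∝ 1/√m.
λ_p/λ_α = √(m_α/m_p) = √(6.645 × 10⁻²⁷/1.673 × 10⁻²⁷) = √(3.972) = 1.99.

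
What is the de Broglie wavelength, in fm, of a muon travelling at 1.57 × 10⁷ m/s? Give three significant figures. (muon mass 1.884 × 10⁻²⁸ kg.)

λ = 224 fm

p = mv = 1.884 × 10⁻²⁸ × 1.57 × 10⁷ = 2.958 × 10⁻²¹ kg·m/s.
λ = h/p = 6.626 × 10⁻³⁴ / 2.958 × 10⁻²¹ = 2.24 × 10⁻¹³ m = 224 fm.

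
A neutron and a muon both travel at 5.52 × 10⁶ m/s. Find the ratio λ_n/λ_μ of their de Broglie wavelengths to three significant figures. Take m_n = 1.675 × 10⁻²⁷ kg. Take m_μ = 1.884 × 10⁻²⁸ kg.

At fixed v, p = mv so λ = h/(mv) ∝ 1/m.
λ_n/λ_μ = m_μ/m_n = 1.884 × 10⁻²⁸/1.675 × 10⁻²⁷ = 0.112.

λ_n/λ_μ = 0.112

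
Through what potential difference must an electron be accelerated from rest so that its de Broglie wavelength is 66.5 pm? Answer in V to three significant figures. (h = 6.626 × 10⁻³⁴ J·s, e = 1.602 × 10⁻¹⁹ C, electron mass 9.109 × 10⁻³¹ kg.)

V = 340 V

p = h/λ = 6.626 × 10⁻³⁴ / 6.650 × 10⁻¹¹ = 9.964 × 10⁻²⁴ kg·m/s.
KE = p²/(2m) = 5.450 × 10⁻¹⁷ J.
V = KE/e = 5.450 × 10⁻¹⁷ / (1.602 × 10⁻¹⁹) = 340 V.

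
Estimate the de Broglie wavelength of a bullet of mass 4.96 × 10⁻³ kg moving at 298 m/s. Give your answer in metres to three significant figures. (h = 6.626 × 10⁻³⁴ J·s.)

λ = 4.48 × 10⁻³⁴ m

p = mv = 4.96 × 10⁻³ × 298 = 1.478 kg·m/s.
λ = h/p = 6.626 × 10⁻³⁴ / 1.478 = 4.48 × 10⁻³⁴ m.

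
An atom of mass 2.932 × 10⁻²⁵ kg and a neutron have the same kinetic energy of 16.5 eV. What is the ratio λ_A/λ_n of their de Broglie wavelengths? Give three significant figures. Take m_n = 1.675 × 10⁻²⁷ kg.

λ_A/λ_n = 0.0756

At fixed KE, p = √(2mKE) so λ = h/p ∝ 1/√m.
λ_A/λ_n = √(m_n/m_A) = √(1.675 × 10⁻²⁷/2.932 × 10⁻²⁵) = √(5.713 × 10⁻³) = 0.0756.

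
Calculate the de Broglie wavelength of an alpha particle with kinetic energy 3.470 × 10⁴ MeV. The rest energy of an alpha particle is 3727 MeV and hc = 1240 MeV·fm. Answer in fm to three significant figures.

Total energy E = KE + m₀c² = 3.470 × 10⁴ + 3727 = 38427 MeV.
(pc)² = E² − (m₀c²)² = (38427)² − (3727)² = 1.463 × 10⁹ MeV², so pc = 3.825 × 10⁴ MeV.
λ = hc/(pc) = 1240 MeV·fm / 3.825 × 10⁴ MeV = 0.0324 fm.

λ = 0.0324 fm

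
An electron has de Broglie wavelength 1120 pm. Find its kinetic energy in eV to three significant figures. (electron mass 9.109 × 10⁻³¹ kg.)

p = h/λ = 6.626 × 10⁻³⁴ / 1.120 × 10⁻⁹ = 5.916 × 10⁻²⁵ kg·m/s.
KE = p²/(2m) = (5.916 × 10⁻²⁵)² / (2 × 9.109 × 10⁻³¹) = 1.921 × 10⁻¹⁹ J = 1.20 eV.

KE = 1.20 eV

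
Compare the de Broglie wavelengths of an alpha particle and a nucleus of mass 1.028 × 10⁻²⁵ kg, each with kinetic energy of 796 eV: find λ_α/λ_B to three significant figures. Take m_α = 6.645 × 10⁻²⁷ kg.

λ_α/λ_B = 3.93

At fixed KE, p = √(2mKE) so λ = h/p ∝ 1/√m.
λ_α/λ_B = √(m_B/m_α) = √(1.028 × 10⁻²⁵/6.645 × 10⁻²⁷) = √(15.47) = 3.93.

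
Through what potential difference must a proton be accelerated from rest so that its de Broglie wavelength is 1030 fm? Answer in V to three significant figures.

p = h/λ = 6.626 × 10⁻³⁴ / 1.030 × 10⁻¹² = 6.433 × 10⁻²² kg·m/s.
KE = p²/(2m) = 1.237 × 10⁻¹⁶ J.
V = KE/e = 1.237 × 10⁻¹⁶ / (1.602 × 10⁻¹⁹) = 772 V.

V = 772 V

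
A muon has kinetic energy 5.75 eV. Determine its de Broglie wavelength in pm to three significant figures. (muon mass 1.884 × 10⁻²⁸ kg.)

λ = 35.6 pm

KE = 5.75 eV = 9.212 × 10⁻¹⁹ J.
p = √(2mKE) = √(2 × 1.884 × 10⁻²⁸ × 9.212 × 10⁻¹⁹) = 1.863 × 10⁻²³ kg·m/s.
λ = h/p = 6.626 × 10⁻³⁴ / 1.863 × 10⁻²³ = 3.56 × 10⁻¹¹ m = 35.6 pm.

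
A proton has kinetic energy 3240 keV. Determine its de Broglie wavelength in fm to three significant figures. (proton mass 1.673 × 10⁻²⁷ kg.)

λ = 15.9 fm

KE = 3240 keV = 5.190 × 10⁻¹³ J.
p = √(2mKE) = √(2 × 1.673 × 10⁻²⁷ × 5.190 × 10⁻¹³) = 4.167 × 10⁻²⁰ kg·m/s.
λ = h/p = 6.626 × 10⁻³⁴ / 4.167 × 10⁻²⁰ = 1.59 × 10⁻¹⁴ m = 15.9 fm.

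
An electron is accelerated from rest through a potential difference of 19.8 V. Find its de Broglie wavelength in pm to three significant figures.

KE = eV = 1.602 × 10⁻¹⁹ × 19.80 = 3.172 × 10⁻¹⁸ J.
p = √(2mKE) = √(2 × 9.109 × 10⁻³¹ × 3.172 × 10⁻¹⁸) = 2.404 × 10⁻²⁴ kg·m/s.
λ = h/p = 6.626 × 10⁻³⁴ / 2.404 × 10⁻²⁴ = 2.76 × 10⁻¹⁰ m = 276 pm.

λ = 276 pm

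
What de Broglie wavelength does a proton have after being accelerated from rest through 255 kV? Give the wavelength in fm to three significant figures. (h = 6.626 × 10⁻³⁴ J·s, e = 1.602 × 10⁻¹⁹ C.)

λ = 56.7 fm

KE = eV = 1.602 × 10⁻¹⁹ × 2.550 × 10⁵ = 4.085 × 10⁻¹⁴ J.
p = √(2mKE) = √(2 × 1.673 × 10⁻²⁷ × 4.085 × 10⁻¹⁴) = 1.169 × 10⁻²⁰ kg·m/s.
λ = h/p = 6.626 × 10⁻³⁴ / 1.169 × 10⁻²⁰ = 5.67 × 10⁻¹⁴ m = 56.7 fm.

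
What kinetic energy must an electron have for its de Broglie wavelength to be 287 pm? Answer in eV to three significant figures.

KE = 18.3 eV

p = h/λ = 6.626 × 10⁻³⁴ / 2.870 × 10⁻¹⁰ = 2.309 × 10⁻²⁴ kg·m/s.
KE = p²/(2m) = (2.309 × 10⁻²⁴)² / (2 × 9.109 × 10⁻³¹) = 2.926 × 10⁻¹⁸ J = 18.3 eV.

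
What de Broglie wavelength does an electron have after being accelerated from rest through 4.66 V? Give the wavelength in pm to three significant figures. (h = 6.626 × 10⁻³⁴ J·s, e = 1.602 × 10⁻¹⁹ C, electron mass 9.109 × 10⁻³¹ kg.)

KE = eV = 1.602 × 10⁻¹⁹ × 4.660 = 7.465 × 10⁻¹⁹ J.
p = √(2mKE) = √(2 × 9.109 × 10⁻³¹ × 7.465 × 10⁻¹⁹) = 1.166 × 10⁻²⁴ kg·m/s.
λ = h/p = 6.626 × 10⁻³⁴ / 1.166 × 10⁻²⁴ = 5.68 × 10⁻¹⁰ m = 568 pm.

λ = 568 pm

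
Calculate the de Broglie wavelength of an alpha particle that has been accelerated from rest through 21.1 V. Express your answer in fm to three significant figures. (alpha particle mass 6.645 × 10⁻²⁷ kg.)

λ = 2210 fm

KE = 2eV = 2 × 1.602 × 10⁻¹⁹ × 21.10 = 6.760 × 10⁻¹⁸ J.
p = √(2mKE) = √(2 × 6.645 × 10⁻²⁷ × 6.760 × 10⁻¹⁸) = 2.997 × 10⁻²² kg·m/s.
λ = h/p = 6.626 × 10⁻³⁴ / 2.997 × 10⁻²² = 2.21 × 10⁻¹² m = 2210 fm.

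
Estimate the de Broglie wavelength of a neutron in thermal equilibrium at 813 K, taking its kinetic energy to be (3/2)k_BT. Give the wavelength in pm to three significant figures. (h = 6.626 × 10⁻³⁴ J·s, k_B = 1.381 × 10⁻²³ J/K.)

λ = 88.2 pm

KE = (3/2)k_BT = 1.5 × 1.381 × 10⁻²³ × 813 = 1.684 × 10⁻²⁰ J.
p = √(2mKE) = √(2 × 1.675 × 10⁻²⁷ × 1.684 × 10⁻²⁰) = 7.511 × 10⁻²⁴ kg·m/s.
λ = h/p = 8.82 × 10⁻¹¹ m = 88.2 pm.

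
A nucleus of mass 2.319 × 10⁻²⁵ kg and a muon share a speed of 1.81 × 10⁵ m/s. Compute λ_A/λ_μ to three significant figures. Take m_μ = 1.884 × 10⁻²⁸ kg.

λ_A/λ_μ = 8.12 × 10⁻⁴

At fixed v, p = mv so λ = h/(mv) ∝ 1/m.
λ_A/λ_μ = m_μ/m_A = 1.884 × 10⁻²⁸/2.319 × 10⁻²⁵ = 8.12 × 10⁻⁴.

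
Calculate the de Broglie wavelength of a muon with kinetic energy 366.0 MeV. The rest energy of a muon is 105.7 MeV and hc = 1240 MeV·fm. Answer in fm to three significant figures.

Total energy E = KE + m₀c² = 366.0 + 105.7 = 471.7 MeV.
(pc)² = E² − (m₀c²)² = (471.7)² − (105.7)² = 2.113 × 10⁵ MeV², so pc = 459.7 MeV.
λ = hc/(pc) = 1240 MeV·fm / 459.7 MeV = 2.70 fm.

λ = 2.70 fm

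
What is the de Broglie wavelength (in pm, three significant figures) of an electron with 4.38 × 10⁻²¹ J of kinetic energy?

λ = 7420 pm

p = √(2mKE) = √(2 × 9.109 × 10⁻³¹ × 4.380 × 10⁻²¹) = 8.933 × 10⁻²⁶ kg·m/s.
λ = h/p = 6.626 × 10⁻³⁴ / 8.933 × 10⁻²⁶ = 7.42 × 10⁻⁹ m = 7420 pm.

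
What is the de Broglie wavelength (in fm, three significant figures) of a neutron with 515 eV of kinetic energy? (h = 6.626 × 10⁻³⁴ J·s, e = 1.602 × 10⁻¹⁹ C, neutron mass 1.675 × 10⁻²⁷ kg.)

λ = 1260 fm

KE = 515 eV = 8.250 × 10⁻¹⁷ J.
p = √(2mKE) = √(2 × 1.675 × 10⁻²⁷ × 8.250 × 10⁻¹⁷) = 5.257 × 10⁻²² kg·m/s.
λ = h/p = 6.626 × 10⁻³⁴ / 5.257 × 10⁻²² = 1.26 × 10⁻¹² m = 1260 fm.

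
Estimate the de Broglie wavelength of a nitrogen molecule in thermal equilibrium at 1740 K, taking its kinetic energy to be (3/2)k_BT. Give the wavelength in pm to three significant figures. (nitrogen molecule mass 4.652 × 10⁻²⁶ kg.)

λ = 11.4 pm

KE = (3/2)k_BT = 1.5 × 1.381 × 10⁻²³ × 1740 = 3.604 × 10⁻²⁰ J.
p = √(2mKE) = √(2 × 4.652 × 10⁻²⁶ × 3.604 × 10⁻²⁰) = 5.791 × 10⁻²³ kg·m/s.
λ = h/p = 1.14 × 10⁻¹¹ m = 11.4 pm.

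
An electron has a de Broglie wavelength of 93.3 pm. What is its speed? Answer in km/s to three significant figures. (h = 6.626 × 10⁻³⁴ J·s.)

v = 7800 km/s

p = h/λ = 6.626 × 10⁻³⁴ / 9.330 × 10⁻¹¹ = 7.102 × 10⁻²⁴ kg·m/s.
v = p/m = 7.102 × 10⁻²⁴ / 9.109 × 10⁻³¹ = 7.80 × 10⁶ m/s = 7800 km/s.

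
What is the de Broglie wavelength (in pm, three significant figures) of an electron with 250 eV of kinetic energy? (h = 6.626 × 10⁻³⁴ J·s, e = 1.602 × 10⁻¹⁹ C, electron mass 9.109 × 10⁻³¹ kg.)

λ = 77.6 pm

KE = 250 eV = 4.005 × 10⁻¹⁷ J.
p = √(2mKE) = √(2 × 9.109 × 10⁻³¹ × 4.005 × 10⁻¹⁷) = 8.542 × 10⁻²⁴ kg·m/s.
λ = h/p = 6.626 × 10⁻³⁴ / 8.542 × 10⁻²⁴ = 7.76 × 10⁻¹¹ m = 77.6 pm.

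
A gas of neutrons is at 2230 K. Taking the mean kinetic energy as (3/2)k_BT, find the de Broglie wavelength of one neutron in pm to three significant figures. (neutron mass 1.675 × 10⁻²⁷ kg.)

λ = 53.3 pm

KE = (3/2)k_BT = 1.5 × 1.381 × 10⁻²³ × 2230 = 4.619 × 10⁻²⁰ J.
p = √(2mKE) = √(2 × 1.675 × 10⁻²⁷ × 4.619 × 10⁻²⁰) = 1.244 × 10⁻²³ kg·m/s.
λ = h/p = 5.33 × 10⁻¹¹ m = 53.3 pm.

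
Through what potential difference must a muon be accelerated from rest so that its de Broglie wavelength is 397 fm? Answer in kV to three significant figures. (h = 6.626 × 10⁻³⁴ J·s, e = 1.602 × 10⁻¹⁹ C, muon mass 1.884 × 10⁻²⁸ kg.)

V = 46.1 kV

p = h/λ = 6.626 × 10⁻³⁴ / 3.970 × 10⁻¹³ = 1.669 × 10⁻²¹ kg·m/s.
KE = p²/(2m) = 7.393 × 10⁻¹⁵ J.
V = KE/e = 7.393 × 10⁻¹⁵ / (1.602 × 10⁻¹⁹) = 46.1 kV.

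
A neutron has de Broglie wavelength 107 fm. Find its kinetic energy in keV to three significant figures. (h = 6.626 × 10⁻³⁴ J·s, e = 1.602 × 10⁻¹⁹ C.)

p = h/λ = 6.626 × 10⁻³⁴ / 1.070 × 10⁻¹³ = 6.193 × 10⁻²¹ kg·m/s.
KE = p²/(2m) = (6.193 × 10⁻²¹)² / (2 × 1.675 × 10⁻²⁷) = 1.145 × 10⁻¹⁴ J = 71.5 keV.

KE = 71.5 keV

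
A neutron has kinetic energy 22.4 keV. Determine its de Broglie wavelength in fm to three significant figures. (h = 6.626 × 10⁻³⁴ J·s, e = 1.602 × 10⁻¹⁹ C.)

λ = 191 fm

KE = 22.4 keV = 3.588 × 10⁻¹⁵ J.
p = √(2mKE) = √(2 × 1.675 × 10⁻²⁷ × 3.588 × 10⁻¹⁵) = 3.467 × 10⁻²¹ kg·m/s.
λ = h/p = 6.626 × 10⁻³⁴ / 3.467 × 10⁻²¹ = 1.91 × 10⁻¹³ m = 191 fm.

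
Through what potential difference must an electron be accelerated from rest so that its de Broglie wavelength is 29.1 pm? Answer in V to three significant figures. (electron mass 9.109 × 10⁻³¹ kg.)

p = h/λ = 6.626 × 10⁻³⁴ / 2.910 × 10⁻¹¹ = 2.277 × 10⁻²³ kg·m/s.
KE = p²/(2m) = 2.846 × 10⁻¹⁶ J.
V = KE/e = 2.846 × 10⁻¹⁶ / (1.602 × 10⁻¹⁹) = 1780 V.

V = 1780 V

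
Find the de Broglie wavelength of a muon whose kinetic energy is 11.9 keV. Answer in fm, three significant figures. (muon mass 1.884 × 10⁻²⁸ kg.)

λ = 782 fm

KE = 11.9 keV = 1.906 × 10⁻¹⁵ J.
p = √(2mKE) = √(2 × 1.884 × 10⁻²⁸ × 1.906 × 10⁻¹⁵) = 8.475 × 10⁻²² kg·m/s.
λ = h/p = 6.626 × 10⁻³⁴ / 8.475 × 10⁻²² = 7.82 × 10⁻¹³ m = 782 fm.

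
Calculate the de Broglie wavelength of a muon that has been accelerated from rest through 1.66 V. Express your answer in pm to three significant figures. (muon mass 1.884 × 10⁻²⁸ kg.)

λ = 66.2 pm

KE = eV = 1.602 × 10⁻¹⁹ × 1.660 = 2.659 × 10⁻¹⁹ J.
p = √(2mKE) = √(2 × 1.884 × 10⁻²⁸ × 2.659 × 10⁻¹⁹) = 1.001 × 10⁻²³ kg·m/s.
λ = h/p = 6.626 × 10⁻³⁴ / 1.001 × 10⁻²³ = 6.62 × 10⁻¹¹ m = 66.2 pm.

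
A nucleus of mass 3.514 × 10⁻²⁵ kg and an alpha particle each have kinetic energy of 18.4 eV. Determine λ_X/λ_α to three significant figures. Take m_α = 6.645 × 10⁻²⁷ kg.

λ_X/λ_α = 0.138

At fixed KE, p = √(2mKE) so λ = h/p ∝ 1/√m.
λ_X/λ_α = √(m_α/m_X) = √(6.645 × 10⁻²⁷/3.514 × 10⁻²⁵) = √(0.01891) = 0.138.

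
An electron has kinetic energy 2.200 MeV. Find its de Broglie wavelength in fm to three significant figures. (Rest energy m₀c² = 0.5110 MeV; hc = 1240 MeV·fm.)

Total energy E = KE + m₀c² = 2.200 + 0.5110 = 2.7110 MeV.
(pc)² = E² − (m₀c²)² = (2.7110)² − (0.5110)² = 7.088 MeV², so pc = 2.662 MeV.
λ = hc/(pc) = 1240 MeV·fm / 2.662 MeV = 466 fm.

λ = 466 fm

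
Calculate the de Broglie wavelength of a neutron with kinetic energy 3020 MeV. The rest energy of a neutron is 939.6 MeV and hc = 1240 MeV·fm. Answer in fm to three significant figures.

Total energy E = KE + m₀c² = 3020 + 939.6 = 3959.6 MeV.
(pc)² = E² − (m₀c²)² = (3959.6)² − (939.6)² = 1.480 × 10⁷ MeV², so pc = 3847 MeV.
λ = hc/(pc) = 1240 MeV·fm / 3847 MeV = 0.322 fm.

λ = 0.322 fm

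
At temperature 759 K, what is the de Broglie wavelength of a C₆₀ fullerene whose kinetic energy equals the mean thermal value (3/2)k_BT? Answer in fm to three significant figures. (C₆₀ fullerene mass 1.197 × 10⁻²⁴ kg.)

λ = 3420 fm

KE = (3/2)k_BT = 1.5 × 1.381 × 10⁻²³ × 759 = 1.572 × 10⁻²⁰ J.
p = √(2mKE) = √(2 × 1.197 × 10⁻²⁴ × 1.572 × 10⁻²⁰) = 1.940 × 10⁻²² kg·m/s.
λ = h/p = 3.42 × 10⁻¹² m = 3420 fm.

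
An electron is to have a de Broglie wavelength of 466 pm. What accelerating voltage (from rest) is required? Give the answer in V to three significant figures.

V = 6.93 V

p = h/λ = 6.626 × 10⁻³⁴ / 4.660 × 10⁻¹⁰ = 1.422 × 10⁻²⁴ kg·m/s.
KE = p²/(2m) = 1.110 × 10⁻¹⁸ J.
V = KE/e = 1.110 × 10⁻¹⁸ / (1.602 × 10⁻¹⁹) = 6.93 V.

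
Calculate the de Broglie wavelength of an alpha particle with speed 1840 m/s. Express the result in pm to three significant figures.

λ = 54.2 pm

p = mv = 6.645 × 10⁻²⁷ × 1840 = 1.223 × 10⁻²³ kg·m/s.
λ = h/p = 6.626 × 10⁻³⁴ / 1.223 × 10⁻²³ = 5.42 × 10⁻¹¹ m = 54.2 pm.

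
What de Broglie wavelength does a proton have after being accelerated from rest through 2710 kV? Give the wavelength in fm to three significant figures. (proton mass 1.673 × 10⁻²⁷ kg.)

λ = 17.4 fm

KE = eV = 1.602 × 10⁻¹⁹ × 2.710 × 10⁶ = 4.341 × 10⁻¹³ J.
p = √(2mKE) = √(2 × 1.673 × 10⁻²⁷ × 4.341 × 10⁻¹³) = 3.811 × 10⁻²⁰ kg·m/s.
λ = h/p = 6.626 × 10⁻³⁴ / 3.811 × 10⁻²⁰ = 1.74 × 10⁻¹⁴ m = 17.4 fm.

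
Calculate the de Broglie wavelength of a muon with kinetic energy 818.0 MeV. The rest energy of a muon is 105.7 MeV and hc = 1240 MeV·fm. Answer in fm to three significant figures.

Total energy E = KE + m₀c² = 818.0 + 105.7 = 923.7 MeV.
(pc)² = E² − (m₀c²)² = (923.7)² − (105.7)² = 8.420 × 10⁵ MeV², so pc = 917.6 MeV.
λ = hc/(pc) = 1240 MeV·fm / 917.6 MeV = 1.35 fm.

λ = 1.35 fm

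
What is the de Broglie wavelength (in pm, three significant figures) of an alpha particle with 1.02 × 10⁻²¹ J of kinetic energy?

λ = 180 pm

p = √(2mKE) = √(2 × 6.645 × 10⁻²⁷ × 1.020 × 10⁻²¹) = 3.682 × 10⁻²⁴ kg·m/s.
λ = h/p = 6.626 × 10⁻³⁴ / 3.682 × 10⁻²⁴ = 1.80 × 10⁻¹⁰ m = 180 pm.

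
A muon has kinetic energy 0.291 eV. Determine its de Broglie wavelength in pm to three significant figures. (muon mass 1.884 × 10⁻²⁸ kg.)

λ = 158 pm

KE = 0.291 eV = 4.662 × 10⁻²⁰ J.
p = √(2mKE) = √(2 × 1.884 × 10⁻²⁸ × 4.662 × 10⁻²⁰) = 4.191 × 10⁻²⁴ kg·m/s.
λ = h/p = 6.626 × 10⁻³⁴ / 4.191 × 10⁻²⁴ = 1.58 × 10⁻¹⁰ m = 158 pm.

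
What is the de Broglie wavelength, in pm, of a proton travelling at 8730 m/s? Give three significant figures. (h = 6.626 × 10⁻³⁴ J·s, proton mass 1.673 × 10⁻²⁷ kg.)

λ = 45.4 pm

p = mv = 1.673 × 10⁻²⁷ × 8730 = 1.461 × 10⁻²³ kg·m/s.
λ = h/p = 6.626 × 10⁻³⁴ / 1.461 × 10⁻²³ = 4.54 × 10⁻¹¹ m = 45.4 pm.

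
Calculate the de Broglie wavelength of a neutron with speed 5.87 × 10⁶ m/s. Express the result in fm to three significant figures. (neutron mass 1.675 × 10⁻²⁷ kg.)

λ = 67.4 fm

p = mv = 1.675 × 10⁻²⁷ × 5.87 × 10⁶ = 9.832 × 10⁻²¹ kg·m/s.
λ = h/p = 6.626 × 10⁻³⁴ / 9.832 × 10⁻²¹ = 6.74 × 10⁻¹⁴ m = 67.4 fm.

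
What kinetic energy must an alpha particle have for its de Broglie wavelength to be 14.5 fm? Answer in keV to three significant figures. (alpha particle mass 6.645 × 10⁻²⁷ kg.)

KE = 981 keV

p = h/λ = 6.626 × 10⁻³⁴ / 1.450 × 10⁻¹⁴ = 4.570 × 10⁻²⁰ kg·m/s.
KE = p²/(2m) = (4.570 × 10⁻²⁰)² / (2 × 6.645 × 10⁻²⁷) = 1.571 × 10⁻¹³ J = 981 keV.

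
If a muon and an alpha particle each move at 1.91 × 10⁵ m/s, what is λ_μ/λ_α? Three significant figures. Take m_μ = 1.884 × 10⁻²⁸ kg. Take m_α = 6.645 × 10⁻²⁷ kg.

At fixed v, p = mv so λ = h/(mv) ∝ 1/m.
λ_μ/λ_α = m_α/m_μ = 6.645 × 10⁻²⁷/1.884 × 10⁻²⁸ = 35.3.

λ_μ/λ_α = 35.3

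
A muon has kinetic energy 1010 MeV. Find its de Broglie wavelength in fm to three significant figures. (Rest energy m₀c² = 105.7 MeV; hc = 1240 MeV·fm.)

λ = 1.12 fm

Total energy E = KE + m₀c² = 1010 + 105.7 = 1115.7 MeV.
(pc)² = E² − (m₀c²)² = (1115.7)² − (105.7)² = 1.234 × 10⁶ MeV², so pc = 1111 MeV.
λ = hc/(pc) = 1240 MeV·fm / 1111 MeV = 1.12 fm.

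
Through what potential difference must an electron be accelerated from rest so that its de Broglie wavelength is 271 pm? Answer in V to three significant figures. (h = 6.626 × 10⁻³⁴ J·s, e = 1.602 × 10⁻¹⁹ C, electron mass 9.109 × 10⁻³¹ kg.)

V = 20.5 V

p = h/λ = 6.626 × 10⁻³⁴ / 2.710 × 10⁻¹⁰ = 2.445 × 10⁻²⁴ kg·m/s.
KE = p²/(2m) = 3.281 × 10⁻¹⁸ J.
V = KE/e = 3.281 × 10⁻¹⁸ / (1.602 × 10⁻¹⁹) = 20.5 V.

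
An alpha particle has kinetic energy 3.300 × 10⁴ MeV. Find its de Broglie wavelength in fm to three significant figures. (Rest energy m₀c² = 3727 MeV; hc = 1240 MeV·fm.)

λ = 0.0339 fm

Total energy E = KE + m₀c² = 3.300 × 10⁴ + 3727 = 36727 MeV.
(pc)² = E² − (m₀c²)² = (36727)² − (3727)² = 1.335 × 10⁹ MeV², so pc = 3.654 × 10⁴ MeV.
λ = hc/(pc) = 1240 MeV·fm / 3.654 × 10⁴ MeV = 0.0339 fm.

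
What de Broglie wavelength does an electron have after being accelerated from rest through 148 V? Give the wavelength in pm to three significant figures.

λ = 101 pm

KE = eV = 1.602 × 10⁻¹⁹ × 148.0 = 2.371 × 10⁻¹⁷ J.
p = √(2mKE) = √(2 × 9.109 × 10⁻³¹ × 2.371 × 10⁻¹⁷) = 6.572 × 10⁻²⁴ kg·m/s.
λ = h/p = 6.626 × 10⁻³⁴ / 6.572 × 10⁻²⁴ = 1.01 × 10⁻¹⁰ m = 101 pm.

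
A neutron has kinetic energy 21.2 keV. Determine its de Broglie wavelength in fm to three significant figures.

KE = 21.2 keV = 3.396 × 10⁻¹⁵ J.
p = √(2mKE) = √(2 × 1.675 × 10⁻²⁷ × 3.396 × 10⁻¹⁵) = 3.373 × 10⁻²¹ kg·m/s.
λ = h/p = 6.626 × 10⁻³⁴ / 3.373 × 10⁻²¹ = 1.96 × 10⁻¹³ m = 196 fm.

λ = 196 fm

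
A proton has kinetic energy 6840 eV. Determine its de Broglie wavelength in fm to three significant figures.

KE = 6840 eV = 1.096 × 10⁻¹⁵ J.
p = √(2mKE) = √(2 × 1.673 × 10⁻²⁷ × 1.096 × 10⁻¹⁵) = 1.915 × 10⁻²¹ kg·m/s.
λ = h/p = 6.626 × 10⁻³⁴ / 1.915 × 10⁻²¹ = 3.46 × 10⁻¹³ m = 346 fm.

λ = 346 fm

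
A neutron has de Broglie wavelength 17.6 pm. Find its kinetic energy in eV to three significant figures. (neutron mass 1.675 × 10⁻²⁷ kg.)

KE = 2.64 eV

p = h/λ = 6.626 × 10⁻³⁴ / 1.760 × 10⁻¹¹ = 3.765 × 10⁻²³ kg·m/s.
KE = p²/(2m) = (3.765 × 10⁻²³)² / (2 × 1.675 × 10⁻²⁷) = 4.231 × 10⁻¹⁹ J = 2.64 eV.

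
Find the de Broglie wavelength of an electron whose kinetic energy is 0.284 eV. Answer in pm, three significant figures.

KE = 0.284 eV = 4.550 × 10⁻²⁰ J.
p = √(2mKE) = √(2 × 9.109 × 10⁻³¹ × 4.550 × 10⁻²⁰) = 2.879 × 10⁻²⁵ kg·m/s.
λ = h/p = 6.626 × 10⁻³⁴ / 2.879 × 10⁻²⁵ = 2.30 × 10⁻⁹ m = 2300 pm.

λ = 2300 pm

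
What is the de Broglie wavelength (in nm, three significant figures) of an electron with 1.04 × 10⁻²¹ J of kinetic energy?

p = √(2mKE) = √(2 × 9.109 × 10⁻³¹ × 1.040 × 10⁻²¹) = 4.353 × 10⁻²⁶ kg·m/s.
λ = h/p = 6.626 × 10⁻³⁴ / 4.353 × 10⁻²⁶ = 1.52 × 10⁻⁸ m = 15.2 nm.

λ = 15.2 nm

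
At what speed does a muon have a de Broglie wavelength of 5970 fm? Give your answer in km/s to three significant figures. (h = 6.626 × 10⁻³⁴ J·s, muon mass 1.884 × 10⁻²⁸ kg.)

p = h/λ = 6.626 × 10⁻³⁴ / 5.970 × 10⁻¹² = 1.110 × 10⁻²² kg·m/s.
v = p/m = 1.110 × 10⁻²² / 1.884 × 10⁻²⁸ = 5.89 × 10⁵ m/s = 589 km/s.

v = 589 km/s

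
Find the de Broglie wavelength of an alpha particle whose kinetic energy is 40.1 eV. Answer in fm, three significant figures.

KE = 40.1 eV = 6.424 × 10⁻¹⁸ J.
p = √(2mKE) = √(2 × 6.645 × 10⁻²⁷ × 6.424 × 10⁻¹⁸) = 2.922 × 10⁻²² kg·m/s.
λ = h/p = 6.626 × 10⁻³⁴ / 2.922 × 10⁻²² = 2.27 × 10⁻¹² m = 2270 fm.

λ = 2270 fm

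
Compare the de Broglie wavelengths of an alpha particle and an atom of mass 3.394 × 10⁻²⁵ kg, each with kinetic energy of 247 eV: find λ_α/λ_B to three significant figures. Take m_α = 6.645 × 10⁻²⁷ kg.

λ_α/λ_B = 7.15

At fixed KE, p = √(2mKE) so λ = h/p ∝ 1/√m.
λ_α/λ_B = √(m_B/m_α) = √(3.394 × 10⁻²⁵/6.645 × 10⁻²⁷) = √(51.08) = 7.15.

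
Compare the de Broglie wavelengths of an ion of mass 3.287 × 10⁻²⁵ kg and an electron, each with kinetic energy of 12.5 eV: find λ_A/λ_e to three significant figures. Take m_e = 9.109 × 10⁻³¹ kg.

At fixed KE, p = √(2mKE) so λ = h/p ∝ 1/√m.
λ_A/λ_e = √(m_e/m_A) = √(9.109 × 10⁻³¹/3.287 × 10⁻²⁵) = √(2.771 × 10⁻⁶) = 1.66 × 10⁻³.

λ_A/λ_e = 1.66 × 10⁻³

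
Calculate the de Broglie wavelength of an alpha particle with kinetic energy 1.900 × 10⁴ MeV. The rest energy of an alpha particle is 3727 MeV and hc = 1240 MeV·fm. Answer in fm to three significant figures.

λ = 0.0553 fm

Total energy E = KE + m₀c² = 1.900 × 10⁴ + 3727 = 22727 MeV.
(pc)² = E² − (m₀c²)² = (22727)² − (3727)² = 5.026 × 10⁸ MeV², so pc = 2.242 × 10⁴ MeV.
λ = hc/(pc) = 1240 MeV·fm / 2.242 × 10⁴ MeV = 0.0553 fm.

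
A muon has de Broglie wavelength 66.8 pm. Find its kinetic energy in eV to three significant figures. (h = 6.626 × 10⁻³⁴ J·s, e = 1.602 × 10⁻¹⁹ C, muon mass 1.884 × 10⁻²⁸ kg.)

KE = 1.63 eV

p = h/λ = 6.626 × 10⁻³⁴ / 6.680 × 10⁻¹¹ = 9.919 × 10⁻²⁴ kg·m/s.
KE = p²/(2m) = (9.919 × 10⁻²⁴)² / (2 × 1.884 × 10⁻²⁸) = 2.611 × 10⁻¹⁹ J = 1.63 eV.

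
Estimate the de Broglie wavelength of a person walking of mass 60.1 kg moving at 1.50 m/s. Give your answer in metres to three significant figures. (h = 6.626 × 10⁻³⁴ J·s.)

p = mv = 60.1 × 1.50 = 9.015 × 10¹ kg·m/s.
λ = h/p = 6.626 × 10⁻³⁴ / 9.015 × 10¹ = 7.35 × 10⁻³⁶ m.

λ = 7.35 × 10⁻³⁶ m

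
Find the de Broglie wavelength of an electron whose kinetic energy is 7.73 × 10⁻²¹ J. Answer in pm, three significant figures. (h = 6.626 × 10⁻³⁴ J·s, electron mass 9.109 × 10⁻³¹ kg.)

λ = 5580 pm

p = √(2mKE) = √(2 × 9.109 × 10⁻³¹ × 7.730 × 10⁻²¹) = 1.187 × 10⁻²⁵ kg·m/s.
λ = h/p = 6.626 × 10⁻³⁴ / 1.187 × 10⁻²⁵ = 5.58 × 10⁻⁹ m = 5580 pm.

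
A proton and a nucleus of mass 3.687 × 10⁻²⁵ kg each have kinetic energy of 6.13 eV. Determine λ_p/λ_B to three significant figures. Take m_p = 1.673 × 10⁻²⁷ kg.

At fixed KE, p = √(2mKE) so λ = h/p ∝ 1/√m.
λ_p/λ_B = √(m_B/m_p) = √(3.687 × 10⁻²⁵/1.673 × 10⁻²⁷) = √(220.4) = 14.8.

λ_p/λ_B = 14.8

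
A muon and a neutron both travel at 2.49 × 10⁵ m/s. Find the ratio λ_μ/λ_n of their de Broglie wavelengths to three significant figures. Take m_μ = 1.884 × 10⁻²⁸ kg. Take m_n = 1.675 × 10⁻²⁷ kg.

λ_μ/λ_n = 8.89

At fixed v, p = mv so λ = h/(mv) ∝ 1/m.
λ_μ/λ_n = m_n/m_μ = 1.675 × 10⁻²⁷/1.884 × 10⁻²⁸ = 8.89.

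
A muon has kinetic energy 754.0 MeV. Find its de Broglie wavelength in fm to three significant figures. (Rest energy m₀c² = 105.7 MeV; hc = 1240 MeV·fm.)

Total energy E = KE + m₀c² = 754.0 + 105.7 = 859.7 MeV.
(pc)² = E² − (m₀c²)² = (859.7)² − (105.7)² = 7.279 × 10⁵ MeV², so pc = 853.2 MeV.
λ = hc/(pc) = 1240 MeV·fm / 853.2 MeV = 1.45 fm.

λ = 1.45 fm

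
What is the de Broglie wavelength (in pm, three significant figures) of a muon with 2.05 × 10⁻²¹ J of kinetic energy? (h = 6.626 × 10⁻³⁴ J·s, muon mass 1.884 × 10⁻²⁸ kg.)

p = √(2mKE) = √(2 × 1.884 × 10⁻²⁸ × 2.050 × 10⁻²¹) = 8.789 × 10⁻²⁵ kg·m/s.
λ = h/p = 6.626 × 10⁻³⁴ / 8.789 × 10⁻²⁵ = 7.54 × 10⁻¹⁰ m = 754 pm.

λ = 754 pm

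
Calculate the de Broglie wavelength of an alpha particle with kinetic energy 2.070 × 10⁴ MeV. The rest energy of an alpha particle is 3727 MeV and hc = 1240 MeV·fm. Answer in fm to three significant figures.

Total energy E = KE + m₀c² = 2.070 × 10⁴ + 3727 = 24427 MeV.
(pc)² = E² − (m₀c²)² = (24427)² − (3727)² = 5.828 × 10⁸ MeV², so pc = 2.414 × 10⁴ MeV.
λ = hc/(pc) = 1240 MeV·fm / 2.414 × 10⁴ MeV = 0.0514 fm.

λ = 0.0514 fm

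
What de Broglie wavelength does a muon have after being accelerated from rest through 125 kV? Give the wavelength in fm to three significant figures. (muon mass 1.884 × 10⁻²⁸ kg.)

KE = eV = 1.602 × 10⁻¹⁹ × 1.250 × 10⁵ = 2.003 × 10⁻¹⁴ J.
p = √(2mKE) = √(2 × 1.884 × 10⁻²⁸ × 2.003 × 10⁻¹⁴) = 2.747 × 10⁻²¹ kg·m/s.
λ = h/p = 6.626 × 10⁻³⁴ / 2.747 × 10⁻²¹ = 2.41 × 10⁻¹³ m = 241 fm.

λ = 241 fm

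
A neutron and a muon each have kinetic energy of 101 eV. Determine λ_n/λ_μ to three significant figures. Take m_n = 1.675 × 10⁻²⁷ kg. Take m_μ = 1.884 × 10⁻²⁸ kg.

λ_n/λ_μ = 0.335

At fixed KE, p = √(2mKE) so λ = h/p ∝ 1/√m.
λ_n/λ_μ = √(m_μ/m_n) = √(1.884 × 10⁻²⁸/1.675 × 10⁻²⁷) = √(0.1125) = 0.335.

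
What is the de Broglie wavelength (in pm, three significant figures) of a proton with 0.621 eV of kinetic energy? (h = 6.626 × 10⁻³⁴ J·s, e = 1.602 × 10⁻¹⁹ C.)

λ = 36.3 pm

KE = 0.621 eV = 9.948 × 10⁻²⁰ J.
p = √(2mKE) = √(2 × 1.673 × 10⁻²⁷ × 9.948 × 10⁻²⁰) = 1.824 × 10⁻²³ kg·m/s.
λ = h/p = 6.626 × 10⁻³⁴ / 1.824 × 10⁻²³ = 3.63 × 10⁻¹¹ m = 36.3 pm.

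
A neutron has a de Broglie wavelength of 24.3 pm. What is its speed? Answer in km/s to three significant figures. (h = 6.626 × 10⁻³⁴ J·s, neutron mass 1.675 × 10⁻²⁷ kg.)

p = h/λ = 6.626 × 10⁻³⁴ / 2.430 × 10⁻¹¹ = 2.727 × 10⁻²³ kg·m/s.
v = p/m = 2.727 × 10⁻²³ / 1.675 × 10⁻²⁷ = 1.63 × 10⁴ m/s = 16.3 km/s.

v = 16.3 km/s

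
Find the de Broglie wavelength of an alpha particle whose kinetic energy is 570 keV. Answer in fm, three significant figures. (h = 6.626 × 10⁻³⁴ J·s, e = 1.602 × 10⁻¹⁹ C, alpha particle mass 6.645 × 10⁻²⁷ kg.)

KE = 570 keV = 9.131 × 10⁻¹⁴ J.
p = √(2mKE) = √(2 × 6.645 × 10⁻²⁷ × 9.131 × 10⁻¹⁴) = 3.484 × 10⁻²⁰ kg·m/s.
λ = h/p = 6.626 × 10⁻³⁴ / 3.484 × 10⁻²⁰ = 1.90 × 10⁻¹⁴ m = 19.0 fm.

λ = 19.0 fm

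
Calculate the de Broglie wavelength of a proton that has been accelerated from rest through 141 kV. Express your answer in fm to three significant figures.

KE = eV = 1.602 × 10⁻¹⁹ × 1.410 × 10⁵ = 2.259 × 10⁻¹⁴ J.
p = √(2mKE) = √(2 × 1.673 × 10⁻²⁷ × 2.259 × 10⁻¹⁴) = 8.694 × 10⁻²¹ kg·m/s.
λ = h/p = 6.626 × 10⁻³⁴ / 8.694 × 10⁻²¹ = 7.62 × 10⁻¹⁴ m = 76.2 fm.

λ = 76.2 fm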